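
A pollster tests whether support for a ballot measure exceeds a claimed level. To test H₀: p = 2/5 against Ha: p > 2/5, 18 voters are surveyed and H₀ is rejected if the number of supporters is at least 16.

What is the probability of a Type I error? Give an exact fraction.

97583104/3814697265625

Under H₀, S ~ Binomial(18, 2/5), and α = P(S ≥ 16).
Adding the binomial terms for j = 16 through 18 with p = 2/5 yields 97583104/3814697265625.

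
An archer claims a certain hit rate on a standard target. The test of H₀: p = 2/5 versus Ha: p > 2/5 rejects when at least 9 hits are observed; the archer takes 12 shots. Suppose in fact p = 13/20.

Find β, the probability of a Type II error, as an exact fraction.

535222111290433/819200000000000

β = P(fail to reject H₀ | Ha true) = P(S ≤ 8 | p = 13/20), S ~ Binomial(12, 13/20).
Equivalently, β = 1 − P(S ≥ 9) = 535222111290433/819200000000000.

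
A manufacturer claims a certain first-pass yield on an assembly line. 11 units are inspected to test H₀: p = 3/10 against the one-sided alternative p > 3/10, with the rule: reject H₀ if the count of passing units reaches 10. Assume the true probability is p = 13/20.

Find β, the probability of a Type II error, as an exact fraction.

19239273573359/20480000000000

β = P(fail to reject H₀ | Ha true) = P(X ≤ 9 | p = 13/20), X ~ Binomial(11, 13/20).
Equivalently, β = 1 − P(X ≥ 10) = 19239273573359/20480000000000.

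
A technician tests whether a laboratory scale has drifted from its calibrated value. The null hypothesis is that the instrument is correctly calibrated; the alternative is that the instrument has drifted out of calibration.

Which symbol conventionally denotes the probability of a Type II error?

P(Type II error) = P(fail to reject H₀ | H₀ false) = β.

β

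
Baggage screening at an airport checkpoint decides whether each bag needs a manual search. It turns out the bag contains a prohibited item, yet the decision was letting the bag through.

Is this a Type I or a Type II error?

The null hypothesis here is that the bag contains no prohibited items.
'Letting the bag through' corresponds to failing to reject H₀.
H₀ was not rejected but H₀ is false — a Type II error (false negative).

Type II error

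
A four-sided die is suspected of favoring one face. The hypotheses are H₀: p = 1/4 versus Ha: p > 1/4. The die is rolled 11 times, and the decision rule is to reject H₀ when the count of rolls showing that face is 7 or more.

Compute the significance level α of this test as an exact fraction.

15857/2097152

The Type I error probability is α = P(K ≥ 7) computed under H₀, where K ~ Binomial(11, 1/4).
Adding the binomial terms for j = 7 through 11 with p = 1/4 yields 15857/2097152.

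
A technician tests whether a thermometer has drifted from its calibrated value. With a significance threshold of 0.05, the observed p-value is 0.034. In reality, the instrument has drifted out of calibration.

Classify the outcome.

The conventional null hypothesis is that the instrument is correctly calibrated.
Since p = 0.034 < α = 0.05, H₀ is rejected.
H₀ is false (actually the instrument has drifted out of calibration).
The decision matches the true state — no error.

No error — this is a correct decision.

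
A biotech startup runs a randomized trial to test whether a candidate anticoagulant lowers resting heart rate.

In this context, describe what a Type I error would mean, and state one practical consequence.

With the conventional null hypothesis that the drug has no effect on resting heart rate:
A Type I error is rejecting H₀ when H₀ is true.
Here that means concluding that the drug is effective when actually the drug has no effect on resting heart rate.

A Type I error would mean concluding that the drug lowers resting heart rate when in fact the drug has no effect on resting heart rate. Consequence: resources are spent bringing an ineffective treatment to market.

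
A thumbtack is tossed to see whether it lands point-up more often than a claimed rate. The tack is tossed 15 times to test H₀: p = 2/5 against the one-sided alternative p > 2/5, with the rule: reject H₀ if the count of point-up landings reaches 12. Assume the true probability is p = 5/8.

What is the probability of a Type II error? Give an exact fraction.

A Type II error is failing to reject when Ha holds: with p = 5/8, β = P(S ≤ 11).
Summing C(15,j)·(5/8)^j·(3/8)^{15-j} for j = 0..11 gives 7681591069083/8796093022208.

7681591069083/8796093022208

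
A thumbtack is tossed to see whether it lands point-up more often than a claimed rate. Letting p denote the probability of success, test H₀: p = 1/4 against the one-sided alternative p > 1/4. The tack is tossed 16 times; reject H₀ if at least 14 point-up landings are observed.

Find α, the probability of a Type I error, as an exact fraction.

Under H₀, X ~ Binomial(16, 1/4), and α = P(X ≥ 14).
P(X ≥ 14) = Σ_{j=14}^{16} C(16,j)·(1/4)^j·(3/4)^{16-j} = 1129/4294967296.

1129/4294967296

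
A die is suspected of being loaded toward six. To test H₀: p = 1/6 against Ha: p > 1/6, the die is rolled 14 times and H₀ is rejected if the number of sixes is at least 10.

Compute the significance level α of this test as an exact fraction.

673471/78364164096

The Type I error probability is α = P(K ≥ 10) computed under H₀, where K ~ Binomial(14, 1/6).
Adding the binomial terms for j = 10 through 14 with p = 1/6 yields 673471/78364164096.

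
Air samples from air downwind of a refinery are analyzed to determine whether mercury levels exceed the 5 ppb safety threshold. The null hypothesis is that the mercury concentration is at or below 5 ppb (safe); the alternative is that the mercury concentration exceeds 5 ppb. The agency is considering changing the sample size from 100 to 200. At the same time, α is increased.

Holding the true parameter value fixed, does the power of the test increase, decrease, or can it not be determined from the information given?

It increases.

Increasing n separates the H₀ and Ha sampling distributions, so under Ha fewer outcomes land in the acceptance region. Relaxing α lowers the evidence threshold; under Ha, outcomes that previously fell short now trigger rejection. Both changes push β in the same direction.
Since power = 1 − β and β decreases, power increases.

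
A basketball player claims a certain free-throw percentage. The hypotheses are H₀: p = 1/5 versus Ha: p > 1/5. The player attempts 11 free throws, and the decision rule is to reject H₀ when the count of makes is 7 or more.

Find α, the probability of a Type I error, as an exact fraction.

19193/9765625

α = P(reject H₀ | H₀ true) = P(K ≥ 7 | p = 1/5), with K ~ Binomial(11, 1/5).
Adding the binomial terms for j = 7 through 11 with p = 1/5 yields 19193/9765625.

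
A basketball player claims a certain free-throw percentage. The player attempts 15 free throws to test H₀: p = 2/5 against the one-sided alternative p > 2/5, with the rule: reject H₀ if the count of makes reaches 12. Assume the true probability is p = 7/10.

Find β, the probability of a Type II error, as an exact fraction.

Under the alternative p = 7/10, Y ~ Binomial(15, 7/10); β is the probability the test does not reject, P(Y < 12).
Summing C(15,j)·(7/10)^j·(3/10)^{15-j} for j = 0..11 gives 87891509014119/125000000000000.

87891509014119/125000000000000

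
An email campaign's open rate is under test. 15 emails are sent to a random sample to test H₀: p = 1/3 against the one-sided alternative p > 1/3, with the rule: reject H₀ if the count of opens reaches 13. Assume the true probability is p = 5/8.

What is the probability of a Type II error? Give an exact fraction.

Under the alternative p = 5/8, Y ~ Binomial(15, 5/8); β is the probability the test does not reject, P(Y < 13).
Equivalently, β = 1 − P(Y ≥ 13) = 33725631854457/35184372088832.

33725631854457/35184372088832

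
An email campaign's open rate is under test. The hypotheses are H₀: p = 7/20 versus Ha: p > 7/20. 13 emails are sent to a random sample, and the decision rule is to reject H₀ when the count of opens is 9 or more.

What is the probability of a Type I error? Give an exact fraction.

α = P(reject H₀ | H₀ true) = P(Y ≥ 9 | p = 7/20), with Y ~ Binomial(13, 7/20).
Summing C(13,j)(7/20)^j(13/20)^{13−j} for j = 9,…,13 gives 206011579958513/16384000000000000.

206011579958513/16384000000000000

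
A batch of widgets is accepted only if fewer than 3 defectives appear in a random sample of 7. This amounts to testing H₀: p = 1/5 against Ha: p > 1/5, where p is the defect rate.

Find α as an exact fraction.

The significance level is the probability, assuming p = 1/5, of seeing 3 or more defectives in 7 draws.
Via the complement, α = 1 − Σ_{j=0}^{2} C(7,j)(1/5)^j(4/5)^{7-j} = 2313/15625.

2313/15625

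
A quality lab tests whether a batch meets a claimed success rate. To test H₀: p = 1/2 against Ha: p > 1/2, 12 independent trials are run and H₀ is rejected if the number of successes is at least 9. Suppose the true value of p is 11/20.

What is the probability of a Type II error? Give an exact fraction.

709043757719553/819200000000000

A Type II error is failing to reject when Ha holds: with p = 11/20, β = P(X ≤ 8).
Summing C(12,j)·(11/20)^j·(9/20)^{12-j} for j = 0..8 gives 709043757719553/819200000000000.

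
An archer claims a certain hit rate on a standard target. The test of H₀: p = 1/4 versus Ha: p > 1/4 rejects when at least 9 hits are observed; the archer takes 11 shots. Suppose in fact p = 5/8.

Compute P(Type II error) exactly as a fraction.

7252043967/8589934592

A Type II error is failing to reject when Ha holds: with p = 5/8, β = P(Y ≤ 8).
Summing C(11,j)·(5/8)^j·(3/8)^{11-j} for j = 0..8 gives 7252043967/8589934592.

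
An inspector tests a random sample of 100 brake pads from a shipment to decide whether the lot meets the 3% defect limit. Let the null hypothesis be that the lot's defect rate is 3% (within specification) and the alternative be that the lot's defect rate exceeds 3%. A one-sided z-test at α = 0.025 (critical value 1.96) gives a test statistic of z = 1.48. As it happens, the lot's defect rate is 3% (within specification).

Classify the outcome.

No error (correct decision).

Since z = 1.48 ≤ z* = 1.96, H₀ is not rejected.
H₀ is true (actually the lot's defect rate is 3% (within specification)).
The decision matches the true state — no error.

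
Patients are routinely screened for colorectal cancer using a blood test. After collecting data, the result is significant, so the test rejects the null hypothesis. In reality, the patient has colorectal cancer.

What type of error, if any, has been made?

No error — this is a correct decision.

The conventional null hypothesis here is that the patient does not have colorectal cancer.
The test rejected a false H₀ — the decision matches the true state.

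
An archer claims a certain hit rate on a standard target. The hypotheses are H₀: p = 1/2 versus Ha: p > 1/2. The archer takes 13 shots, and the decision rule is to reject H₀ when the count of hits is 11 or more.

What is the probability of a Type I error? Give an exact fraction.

23/2048

α = P(reject H₀ | H₀ true) = P(K ≥ 11 | p = 1/2), with K ~ Binomial(13, 1/2).
Summing the upper tail: (78 + 13 + 1) / 2^13 = 92/8192 = 23/2048.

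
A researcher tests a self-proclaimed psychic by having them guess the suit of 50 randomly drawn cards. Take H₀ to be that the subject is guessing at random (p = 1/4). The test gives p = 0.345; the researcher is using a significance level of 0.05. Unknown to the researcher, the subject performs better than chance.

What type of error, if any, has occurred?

Type II error

Since p = 0.345 ≥ α = 0.05, H₀ is not rejected.
H₀ is false (actually the subject performs better than chance).
Failing to reject a false H₀ is a Type II error.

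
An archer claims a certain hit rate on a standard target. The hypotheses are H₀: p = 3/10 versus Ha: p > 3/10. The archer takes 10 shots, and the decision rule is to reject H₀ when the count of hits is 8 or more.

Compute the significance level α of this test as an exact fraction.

α = P(reject H₀ | H₀ true) = P(K ≥ 8 | p = 3/10), with K ~ Binomial(10, 3/10).
P(K ≥ 8) = Σ_{j=8}^{10} C(10,j)·(3/10)^j·(7/10)^{10-j} = 1987983/1250000000.

1987983/1250000000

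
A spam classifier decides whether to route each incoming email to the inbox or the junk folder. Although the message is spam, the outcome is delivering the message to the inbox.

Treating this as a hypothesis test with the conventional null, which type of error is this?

The null hypothesis here is that the message is legitimate (not spam).
'Delivering the message to the inbox' corresponds to failing to reject H₀.
H₀ was not rejected but H₀ is false — a Type II error (false negative).

Type II error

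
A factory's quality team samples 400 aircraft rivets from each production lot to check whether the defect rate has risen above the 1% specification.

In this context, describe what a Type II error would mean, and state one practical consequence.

A Type II error would mean concluding that the lot's defect rate is 1% (within specification) (or at least failing to establish that the lot's defect rate exceeds 1%) when in fact the lot's defect rate exceeds 1%. Consequence: customers receive aircraft rivets with an unacceptably high defect rate.

With the conventional null hypothesis that the lot's defect rate is 1% (within specification):
A Type II error is failing to reject H₀ when H₀ is false.
Here that means accepting the lot and shipping it when actually the lot's defect rate exceeds 1%.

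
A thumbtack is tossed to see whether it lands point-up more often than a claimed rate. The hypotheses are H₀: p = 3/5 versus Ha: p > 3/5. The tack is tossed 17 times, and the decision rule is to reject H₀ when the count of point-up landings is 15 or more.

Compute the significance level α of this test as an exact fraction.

1879706817/152587890625

The Type I error probability is α = P(K ≥ 15) computed under H₀, where K ~ Binomial(17, 3/5).
Adding the binomial terms for j = 15 through 17 with p = 3/5 yields 1879706817/152587890625.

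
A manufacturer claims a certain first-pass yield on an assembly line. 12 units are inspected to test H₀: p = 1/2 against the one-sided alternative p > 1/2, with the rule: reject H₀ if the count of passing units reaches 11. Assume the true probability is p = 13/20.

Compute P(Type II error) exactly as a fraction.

Under the alternative p = 13/20, X ~ Binomial(12, 13/20); β is the probability the test does not reject, P(X < 11).
Summing C(12,j)·(13/20)^j·(7/20)^{12-j} for j = 0..10 gives 3922160441778411/4096000000000000.

3922160441778411/4096000000000000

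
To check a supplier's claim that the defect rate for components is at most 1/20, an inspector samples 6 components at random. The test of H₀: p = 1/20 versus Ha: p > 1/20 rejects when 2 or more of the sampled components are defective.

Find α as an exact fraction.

α = P(reject H₀ | H₀ true) = P(X ≥ 2 | p = 1/20), X ~ Binomial(6, 1/20).
Computing the lower-tail complement: 1 − 2476099/2560000 = 83901/2560000.

83901/2560000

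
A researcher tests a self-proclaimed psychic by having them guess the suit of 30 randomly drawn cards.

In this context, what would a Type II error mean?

With the conventional null hypothesis that the subject is guessing at random (p = 1/4):
A Type II error is failing to reject H₀ when H₀ is false.
Here that means concluding there is no evidence of ability when actually the subject performs better than chance.

A Type II error would mean concluding that the subject is guessing at random (p = 1/4) (or at least failing to establish that the subject performs better than chance) when in fact the subject performs better than chance.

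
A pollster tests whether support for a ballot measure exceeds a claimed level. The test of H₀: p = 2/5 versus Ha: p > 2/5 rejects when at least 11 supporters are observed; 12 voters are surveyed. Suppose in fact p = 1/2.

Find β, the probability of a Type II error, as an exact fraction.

4083/4096

A Type II error is failing to reject when Ha holds: with p = 1/2, β = P(X ≤ 10).
Equivalently, β = 1 − P(X ≥ 11) = 4083/4096.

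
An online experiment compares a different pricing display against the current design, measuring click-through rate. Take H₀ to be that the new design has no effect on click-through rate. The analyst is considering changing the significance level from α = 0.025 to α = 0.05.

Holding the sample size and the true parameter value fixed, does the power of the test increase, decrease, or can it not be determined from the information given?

It increases.

Relaxing α lowers the evidence threshold; under Ha, outcomes that previously fell short now trigger rejection.
Since power = 1 − β and β decreases, power increases.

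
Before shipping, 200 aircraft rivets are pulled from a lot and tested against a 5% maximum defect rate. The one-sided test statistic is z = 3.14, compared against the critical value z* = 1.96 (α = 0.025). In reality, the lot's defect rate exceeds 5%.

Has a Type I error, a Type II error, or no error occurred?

No error (correct decision).

The conventional null hypothesis is that the lot's defect rate is 5% (within specification).
Since z = 3.14 > z* = 1.96, H₀ is rejected.
H₀ is false (actually the lot's defect rate exceeds 5%).
The decision matches the true state — no error.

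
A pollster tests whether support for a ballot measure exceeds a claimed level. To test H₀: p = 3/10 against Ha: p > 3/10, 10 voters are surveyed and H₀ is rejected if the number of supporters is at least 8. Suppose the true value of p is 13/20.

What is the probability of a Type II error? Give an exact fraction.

A Type II error is failing to reject when Ha holds: with p = 13/20, β = P(K ≤ 7).
Adding the binomial probabilities P(K=0)+…+P(K=7) at p = 13/20 gives 1890285078059/2560000000000.

1890285078059/2560000000000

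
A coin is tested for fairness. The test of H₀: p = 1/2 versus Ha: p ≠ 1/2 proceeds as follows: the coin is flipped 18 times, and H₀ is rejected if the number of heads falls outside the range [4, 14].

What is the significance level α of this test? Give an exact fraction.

The significance level is the null-hypothesis probability of the rejection region {≤3} ∪ {≥15}.
Each tail has probability (1 + 18 + 153 + 816)/262144; doubling gives α = 1976/262144 = 247/32768.

247/32768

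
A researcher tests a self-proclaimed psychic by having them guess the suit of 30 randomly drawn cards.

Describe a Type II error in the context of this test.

With the conventional null hypothesis that the subject is guessing at random (p = 1/4):
A Type II error is failing to reject H₀ when H₀ is false.
Here that means concluding there is no evidence of ability when actually the subject performs better than chance.

A Type II error would mean concluding that the subject is guessing at random (p = 1/4) (or at least failing to establish that the subject performs better than chance) when in fact the subject performs better than chance.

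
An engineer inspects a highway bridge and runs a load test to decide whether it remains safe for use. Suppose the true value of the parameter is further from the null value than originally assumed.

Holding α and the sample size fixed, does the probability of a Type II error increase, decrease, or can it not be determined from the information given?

It decreases.

The further the true parameter sits from the null value, the more of the Ha sampling distribution falls in the rejection region.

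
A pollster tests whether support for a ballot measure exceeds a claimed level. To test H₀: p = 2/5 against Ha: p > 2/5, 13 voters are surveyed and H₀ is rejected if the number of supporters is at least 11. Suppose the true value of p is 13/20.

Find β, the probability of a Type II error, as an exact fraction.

A Type II error is failing to reject when Ha holds: with p = 13/20, β = P(K ≤ 10).
Equivalently, β = 1 − P(K ≥ 11) = 36323681060626281/40960000000000000.

36323681060626281/40960000000000000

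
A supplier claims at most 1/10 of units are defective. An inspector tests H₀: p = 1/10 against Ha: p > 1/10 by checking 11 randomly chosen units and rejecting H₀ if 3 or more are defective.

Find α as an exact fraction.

Under H₀, X ~ Binomial(11, 1/10); the Type I error rate is P(X ≥ 3).
α = 1 − P(X ≤ 2) = 1 − 18208762983/20000000000 = 1791237017/20000000000.

1791237017/20000000000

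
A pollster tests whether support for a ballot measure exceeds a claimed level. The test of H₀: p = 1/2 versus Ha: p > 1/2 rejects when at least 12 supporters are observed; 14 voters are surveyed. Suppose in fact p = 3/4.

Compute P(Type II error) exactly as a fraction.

A Type II error is failing to reject when Ha holds: with p = 3/4, β = P(Y ≤ 11).
Equivalently, β = 1 − P(Y ≥ 12) = 96485417/134217728.

96485417/134217728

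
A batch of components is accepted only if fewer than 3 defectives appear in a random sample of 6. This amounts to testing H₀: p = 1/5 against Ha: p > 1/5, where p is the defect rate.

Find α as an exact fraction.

309/3125

Under H₀, X ~ Binomial(6, 1/5); the Type I error rate is P(X ≥ 3).
Via the complement, α = 1 − Σ_{j=0}^{2} C(6,j)(1/5)^j(4/5)^{6-j} = 309/3125.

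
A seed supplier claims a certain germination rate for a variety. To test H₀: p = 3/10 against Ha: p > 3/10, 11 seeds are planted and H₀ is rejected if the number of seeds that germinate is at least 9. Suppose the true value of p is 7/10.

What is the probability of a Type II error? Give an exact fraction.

2749038183/4000000000

A Type II error is failing to reject when Ha holds: with p = 7/10, β = P(Y ≤ 8).
Summing C(11,j)·(7/10)^j·(3/10)^{11-j} for j = 0..8 gives 2749038183/4000000000.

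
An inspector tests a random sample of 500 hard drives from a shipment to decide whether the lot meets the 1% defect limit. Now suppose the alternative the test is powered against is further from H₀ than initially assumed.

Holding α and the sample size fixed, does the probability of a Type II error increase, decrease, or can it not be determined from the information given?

It decreases.

The further the true parameter sits from the null value, the more of the Ha sampling distribution falls in the rejection region.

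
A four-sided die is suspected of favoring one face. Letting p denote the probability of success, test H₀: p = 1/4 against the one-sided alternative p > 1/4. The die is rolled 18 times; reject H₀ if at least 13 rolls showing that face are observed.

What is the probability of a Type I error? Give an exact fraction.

Under H₀, X ~ Binomial(18, 1/4), and α = P(X ≥ 13).
Adding the binomial terms for j = 13 through 18 with p = 1/4 yields 588337/17179869184.

588337/17179869184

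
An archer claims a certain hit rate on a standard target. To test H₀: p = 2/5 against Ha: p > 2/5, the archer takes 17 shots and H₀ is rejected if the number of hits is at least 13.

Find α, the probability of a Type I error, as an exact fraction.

384729088/152587890625

The Type I error probability is α = P(K ≥ 13) computed under H₀, where K ~ Binomial(17, 2/5).
Adding the binomial terms for j = 13 through 17 with p = 2/5 yields 384729088/152587890625.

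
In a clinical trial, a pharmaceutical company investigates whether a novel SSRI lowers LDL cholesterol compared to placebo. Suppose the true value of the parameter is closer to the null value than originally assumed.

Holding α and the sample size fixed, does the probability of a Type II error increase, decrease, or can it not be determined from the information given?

It increases.

When the true parameter is near the null value, the test has a harder time distinguishing Ha from H₀.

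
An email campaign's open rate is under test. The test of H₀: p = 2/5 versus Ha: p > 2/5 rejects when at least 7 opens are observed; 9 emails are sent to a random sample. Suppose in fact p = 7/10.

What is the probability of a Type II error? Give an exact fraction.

268584417/500000000

β = P(fail to reject H₀ | Ha true) = P(K ≤ 6 | p = 7/10), K ~ Binomial(9, 7/10).
Equivalently, β = 1 − P(K ≥ 7) = 268584417/500000000.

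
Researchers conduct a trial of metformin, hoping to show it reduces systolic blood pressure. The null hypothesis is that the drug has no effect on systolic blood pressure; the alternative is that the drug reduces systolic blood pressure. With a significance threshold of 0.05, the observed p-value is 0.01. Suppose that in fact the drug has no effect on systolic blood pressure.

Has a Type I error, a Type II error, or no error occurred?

Type I error

Since p = 0.01 < α = 0.05, H₀ is rejected.
H₀ is true (actually the drug has no effect on systolic blood pressure).
Rejecting a true H₀ is a Type I error.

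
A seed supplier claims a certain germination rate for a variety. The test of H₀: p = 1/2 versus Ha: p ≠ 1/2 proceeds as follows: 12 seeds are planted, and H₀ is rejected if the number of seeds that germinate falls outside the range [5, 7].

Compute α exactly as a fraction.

397/1024

α = P(S ≤ 4 or S ≥ 8 | p = 1/2), S ~ Binomial(12, 1/2).
By symmetry, α = 2·P(S ≤ 4) = 2·(1 + 12 + 66 + 220 + 495)/4096 = 1588/4096 = 397/1024.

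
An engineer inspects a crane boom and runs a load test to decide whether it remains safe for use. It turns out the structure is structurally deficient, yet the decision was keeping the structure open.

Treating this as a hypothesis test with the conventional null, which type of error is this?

Type II error

The null hypothesis here is that the structure meets the required load capacity (safe).
'Keeping the structure open' corresponds to failing to reject H₀.
H₀ was not rejected but H₀ is false — a Type II error (false negative).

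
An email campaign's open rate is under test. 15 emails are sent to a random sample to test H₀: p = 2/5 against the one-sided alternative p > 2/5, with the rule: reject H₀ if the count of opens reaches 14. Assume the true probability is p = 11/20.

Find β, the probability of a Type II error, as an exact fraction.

β = P(fail to reject H₀ | Ha true) = P(K ≤ 13 | p = 11/20), K ~ Binomial(15, 11/20).
Summing C(15,j)·(11/20)^j·(9/20)^{15-j} for j = 0..13 gives 16356278262148423407/16384000000000000000.

16356278262148423407/16384000000000000000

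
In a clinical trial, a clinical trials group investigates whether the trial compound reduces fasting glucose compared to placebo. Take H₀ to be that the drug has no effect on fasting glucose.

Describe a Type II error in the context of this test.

A Type II error is failing to reject H₀ when H₀ is false.
Here that means concluding there is insufficient evidence that the drug works when actually the drug reduces fasting glucose.

A Type II error would mean concluding that the drug has no effect on fasting glucose (or at least failing to establish that the drug reduces fasting glucose) when in fact the drug reduces fasting glucose.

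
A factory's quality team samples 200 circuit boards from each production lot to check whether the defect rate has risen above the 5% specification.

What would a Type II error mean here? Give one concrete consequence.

With the conventional null hypothesis that the lot's defect rate is 5% (within specification):
A Type II error is failing to reject H₀ when H₀ is false.
Here that means accepting the lot and shipping it when actually the lot's defect rate exceeds 5%.

A Type II error would mean concluding that the lot's defect rate is 5% (within specification) (or at least failing to establish that the lot's defect rate exceeds 5%) when in fact the lot's defect rate exceeds 5%. Consequence: customers receive circuit boards with an unacceptably high defect rate.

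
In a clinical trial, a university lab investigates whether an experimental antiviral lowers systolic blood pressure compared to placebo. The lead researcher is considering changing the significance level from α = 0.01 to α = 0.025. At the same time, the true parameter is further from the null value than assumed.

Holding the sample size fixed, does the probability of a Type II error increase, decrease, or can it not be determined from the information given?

With a larger α the critical value moves toward the center, so more of the Ha sampling distribution lies in the rejection region. A bigger departure from H₀ is easier for the test to detect, so it fails to reject less often. Both changes push β in the same direction.

It decreases.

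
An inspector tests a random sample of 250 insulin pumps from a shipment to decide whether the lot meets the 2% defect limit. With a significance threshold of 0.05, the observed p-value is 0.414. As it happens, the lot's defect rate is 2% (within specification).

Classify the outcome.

No error — this is a correct decision.

The conventional null hypothesis is that the lot's defect rate is 2% (within specification).
Since p = 0.414 ≥ α = 0.05, H₀ is not rejected.
H₀ is true (actually the lot's defect rate is 2% (within specification)).
The decision matches the true state — no error.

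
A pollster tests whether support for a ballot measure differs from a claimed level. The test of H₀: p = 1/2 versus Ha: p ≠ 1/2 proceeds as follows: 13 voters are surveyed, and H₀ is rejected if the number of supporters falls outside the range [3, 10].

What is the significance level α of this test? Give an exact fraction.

23/1024

α = P(X ≤ 2 or X ≥ 11 | p = 1/2), X ~ Binomial(13, 1/2).
The two tails are symmetric, so α = 2·(1 + 13 + 78)/2^13 = 184/8192 = 23/1024.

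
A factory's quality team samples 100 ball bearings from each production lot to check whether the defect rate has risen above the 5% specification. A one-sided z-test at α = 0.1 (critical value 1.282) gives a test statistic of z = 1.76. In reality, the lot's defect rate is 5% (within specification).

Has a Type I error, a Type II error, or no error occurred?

Type I error

The conventional null hypothesis is that the lot's defect rate is 5% (within specification).
Since z = 1.76 > z* = 1.282, H₀ is rejected.
H₀ is true (actually the lot's defect rate is 5% (within specification)).
Rejecting a true H₀ is a Type I error.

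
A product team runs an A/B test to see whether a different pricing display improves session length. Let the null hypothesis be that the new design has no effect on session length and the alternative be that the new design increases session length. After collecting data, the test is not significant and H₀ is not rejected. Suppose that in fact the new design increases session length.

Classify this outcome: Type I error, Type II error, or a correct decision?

H₀ was not rejected, but H₀ is actually false.
Failing to reject a false null hypothesis is a Type II error (false negative).

Type II error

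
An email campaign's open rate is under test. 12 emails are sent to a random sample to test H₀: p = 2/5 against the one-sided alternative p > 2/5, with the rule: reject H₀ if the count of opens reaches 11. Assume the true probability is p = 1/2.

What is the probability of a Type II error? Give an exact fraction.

β = P(fail to reject H₀ | Ha true) = P(X ≤ 10 | p = 1/2), X ~ Binomial(12, 1/2).
Summing C(12,j)·(1/2)^j·(1/2)^{12-j} for j = 0..10 gives 4083/4096.

4083/4096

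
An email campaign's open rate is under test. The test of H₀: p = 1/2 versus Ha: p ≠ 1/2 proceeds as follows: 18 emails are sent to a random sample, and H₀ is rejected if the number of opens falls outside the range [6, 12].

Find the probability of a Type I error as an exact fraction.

1577/16384

Under H₀, S ~ Binomial(18, 1/2); α is the probability of landing in either tail, P(S ≤ 5) + P(S ≥ 13).
By symmetry, α = 2·P(S ≤ 5) = 2·(1 + 18 + 153 + 816 + 3060 + 8568)/262144 = 25232/262144 = 1577/16384.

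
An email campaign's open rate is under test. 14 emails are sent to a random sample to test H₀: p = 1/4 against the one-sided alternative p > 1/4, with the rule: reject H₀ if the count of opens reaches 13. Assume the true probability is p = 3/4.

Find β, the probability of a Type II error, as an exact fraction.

A Type II error is failing to reject when Ha holds: with p = 3/4, β = P(S ≤ 12).
Adding the binomial probabilities P(S=0)+…+P(S=12) at p = 3/4 gives 241331965/268435456.

241331965/268435456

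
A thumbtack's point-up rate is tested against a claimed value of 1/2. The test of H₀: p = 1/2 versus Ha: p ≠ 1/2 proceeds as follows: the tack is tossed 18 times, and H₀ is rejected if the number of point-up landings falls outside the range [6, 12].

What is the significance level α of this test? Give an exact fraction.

1577/16384

Under H₀, S ~ Binomial(18, 1/2); α is the probability of landing in either tail, P(S ≤ 5) + P(S ≥ 13).
Each tail has probability (1 + 18 + 153 + 816 + 3060 + 8568)/262144; doubling gives α = 25232/262144 = 1577/16384.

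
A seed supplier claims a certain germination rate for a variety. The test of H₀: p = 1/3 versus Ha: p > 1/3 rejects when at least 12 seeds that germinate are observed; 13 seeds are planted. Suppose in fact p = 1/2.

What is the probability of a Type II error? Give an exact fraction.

4089/4096

A Type II error is failing to reject when Ha holds: with p = 1/2, β = P(S ≤ 11).
Equivalently, β = 1 − P(S ≥ 12) = 4089/4096.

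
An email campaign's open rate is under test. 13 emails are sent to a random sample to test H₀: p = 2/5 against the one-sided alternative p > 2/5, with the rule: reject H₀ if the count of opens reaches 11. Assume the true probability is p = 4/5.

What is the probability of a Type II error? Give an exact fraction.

608334741/1220703125

β = P(fail to reject H₀ | Ha true) = P(K ≤ 10 | p = 4/5), K ~ Binomial(13, 4/5).
Summing C(13,j)·(4/5)^j·(1/5)^{13-j} for j = 0..10 gives 608334741/1220703125.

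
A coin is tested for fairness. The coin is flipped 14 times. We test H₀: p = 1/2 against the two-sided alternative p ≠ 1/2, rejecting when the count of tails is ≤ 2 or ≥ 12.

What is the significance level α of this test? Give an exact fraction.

53/4096

α = P(K ≤ 2 or K ≥ 12 | p = 1/2), K ~ Binomial(14, 1/2).
The two tails are symmetric, so α = 2·(1 + 14 + 91)/2^14 = 212/16384 = 53/4096.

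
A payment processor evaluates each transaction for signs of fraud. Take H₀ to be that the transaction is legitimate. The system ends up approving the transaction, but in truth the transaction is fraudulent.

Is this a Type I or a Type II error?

'Approving the transaction' corresponds to failing to reject H₀.
H₀ was not rejected but H₀ is false — a Type II error (false negative).

Type II error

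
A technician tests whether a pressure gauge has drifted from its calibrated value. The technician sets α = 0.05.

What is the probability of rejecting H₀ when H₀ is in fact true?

0.05

The significance level α is, by definition, the probability of a Type I error — P(reject H₀ | H₀ true).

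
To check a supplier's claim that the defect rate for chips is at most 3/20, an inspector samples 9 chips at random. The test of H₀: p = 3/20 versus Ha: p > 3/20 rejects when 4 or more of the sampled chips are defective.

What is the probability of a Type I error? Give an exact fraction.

4343234013/128000000000

Under H₀, Y ~ Binomial(9, 3/20); the Type I error rate is P(Y ≥ 4).
α = 1 − P(Y ≤ 3) = 1 − 123656765987/128000000000 = 4343234013/128000000000.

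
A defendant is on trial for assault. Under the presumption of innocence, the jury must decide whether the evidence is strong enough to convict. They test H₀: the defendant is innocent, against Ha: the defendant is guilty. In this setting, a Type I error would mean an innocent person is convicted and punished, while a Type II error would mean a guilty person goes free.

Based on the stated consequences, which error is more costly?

The Type I consequence (an innocent person is convicted and punished) is more severe than the Type II consequence (a guilty person goes free).

Type I error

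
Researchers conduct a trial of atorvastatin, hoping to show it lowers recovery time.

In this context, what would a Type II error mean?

A Type II error would mean concluding that the drug has no effect on recovery time (or at least failing to establish that the drug lowers recovery time) when in fact the drug lowers recovery time.

With the conventional null hypothesis that the drug has no effect on recovery time:
A Type II error is failing to reject H₀ when H₀ is false.
Here that means concluding there is insufficient evidence that the drug works when actually the drug lowers recovery time.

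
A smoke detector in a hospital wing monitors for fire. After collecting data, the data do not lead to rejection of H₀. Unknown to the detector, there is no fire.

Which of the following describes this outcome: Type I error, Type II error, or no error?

No error — this is a correct decision.

The conventional null hypothesis here is that there is no fire.
The test retained a true H₀ — the decision matches the true state.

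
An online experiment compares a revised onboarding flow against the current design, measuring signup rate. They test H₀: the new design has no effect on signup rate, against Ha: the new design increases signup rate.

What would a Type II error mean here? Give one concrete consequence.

A Type II error is failing to reject H₀ when H₀ is false.
Here that means keeping the current design when actually the new design increases signup rate.

A Type II error would mean concluding that the new design has no effect on signup rate (or at least failing to establish that the new design increases signup rate) when in fact the new design increases signup rate. Consequence: a genuinely better design is discarded.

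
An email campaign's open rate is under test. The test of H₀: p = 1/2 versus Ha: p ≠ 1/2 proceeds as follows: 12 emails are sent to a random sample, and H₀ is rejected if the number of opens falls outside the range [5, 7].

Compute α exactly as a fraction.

397/1024

Under H₀, Y ~ Binomial(12, 1/2); α is the probability of landing in either tail, P(Y ≤ 4) + P(Y ≥ 8).
By symmetry, α = 2·P(Y ≤ 4) = 2·(1 + 12 + 66 + 220 + 495)/4096 = 1588/4096 = 397/1024.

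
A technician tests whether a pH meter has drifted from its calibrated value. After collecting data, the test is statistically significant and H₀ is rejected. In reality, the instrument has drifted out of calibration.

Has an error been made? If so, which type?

The conventional null hypothesis here is that the instrument is correctly calibrated.
The test rejected a false H₀ — the decision matches the true state.

No error (correct decision).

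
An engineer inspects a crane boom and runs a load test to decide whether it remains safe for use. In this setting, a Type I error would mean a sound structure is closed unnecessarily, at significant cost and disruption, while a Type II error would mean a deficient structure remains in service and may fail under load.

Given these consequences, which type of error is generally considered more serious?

The Type II consequence (a deficient structure remains in service and may fail under load) is more severe than the Type I consequence (a sound structure is closed unnecessarily, at significant cost and disruption).

Type II error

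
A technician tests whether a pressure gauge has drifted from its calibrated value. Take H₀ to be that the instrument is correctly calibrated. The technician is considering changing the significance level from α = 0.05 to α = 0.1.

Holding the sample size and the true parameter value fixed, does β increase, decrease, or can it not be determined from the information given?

It decreases.

With a larger α the critical value moves toward the center, so more of the Ha sampling distribution lies in the rejection region.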